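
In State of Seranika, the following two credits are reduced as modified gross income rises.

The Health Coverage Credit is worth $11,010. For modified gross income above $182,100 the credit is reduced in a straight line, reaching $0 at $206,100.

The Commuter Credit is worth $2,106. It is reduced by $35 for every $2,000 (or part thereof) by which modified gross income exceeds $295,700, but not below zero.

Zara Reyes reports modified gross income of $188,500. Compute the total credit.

$10,180

Health Coverage Credit: $188,500 is $6,400 into a $24,000 phase-out range, leaving 17,600/24,000 of the credit: $11,010 × 17,600/24,000 = $8,074.
Commuter Credit: $188,500 is at or below the $295,700 threshold, so the full $2,106 applies.
Total: $8,074 + $2,106 = $10,180.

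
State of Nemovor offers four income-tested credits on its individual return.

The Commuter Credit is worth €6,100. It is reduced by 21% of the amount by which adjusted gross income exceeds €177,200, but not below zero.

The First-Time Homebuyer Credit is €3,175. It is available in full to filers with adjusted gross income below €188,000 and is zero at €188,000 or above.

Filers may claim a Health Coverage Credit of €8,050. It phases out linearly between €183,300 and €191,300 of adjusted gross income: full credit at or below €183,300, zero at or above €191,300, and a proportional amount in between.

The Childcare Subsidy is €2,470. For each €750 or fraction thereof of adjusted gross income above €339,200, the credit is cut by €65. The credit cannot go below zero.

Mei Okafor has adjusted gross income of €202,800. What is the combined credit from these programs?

Commuter Credit: 21% of the €25,600 excess over €177,200 is €5,376; credit = €6,100 − €5,376 = €724.
First-Time Homebuyer Credit: €202,800 meets or exceeds the €188,000 cutoff, so the credit is €0.
Health Coverage Credit: €202,800 is at or above €191,300, so the credit is €0.
Childcare Subsidy: €202,800 is at or below the €339,200 threshold, so the full €2,470 applies.
Total: €724 + €0 + €0 + €2,470 = €3,194.

€3,194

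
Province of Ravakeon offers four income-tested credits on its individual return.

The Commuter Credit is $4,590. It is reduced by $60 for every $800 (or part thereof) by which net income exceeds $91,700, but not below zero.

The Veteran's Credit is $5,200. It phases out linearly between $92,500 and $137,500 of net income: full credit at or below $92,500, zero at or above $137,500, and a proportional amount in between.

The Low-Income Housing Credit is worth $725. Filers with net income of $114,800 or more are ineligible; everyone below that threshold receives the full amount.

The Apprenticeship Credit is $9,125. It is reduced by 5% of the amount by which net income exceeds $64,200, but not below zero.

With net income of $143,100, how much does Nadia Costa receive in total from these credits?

$5,870

Commuter Credit: income exceeds $91,700 by $51,400, which is 65 full-or-partial $800 increments; reduction = 65 × $60 = $3,900, leaving $690.
Veteran's Credit: $143,100 is at or above $137,500, so the credit is $0.
Low-Income Housing Credit: $143,100 meets or exceeds the $114,800 cutoff, so the credit is $0.
Apprenticeship Credit: 5% of the $78,900 excess over $64,200 is $3,945; credit = $9,125 − $3,945 = $5,180.
Total: $690 + $0 + $0 + $5,180 = $5,870.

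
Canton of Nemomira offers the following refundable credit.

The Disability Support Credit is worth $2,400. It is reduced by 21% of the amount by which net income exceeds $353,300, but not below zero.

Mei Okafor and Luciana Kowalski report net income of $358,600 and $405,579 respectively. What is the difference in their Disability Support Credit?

Mei ($358,600): Disability Support Credit: 21% of the $5,300 excess over $353,300 is $1,113; credit = $2,400 − $1,113 = $1,287.
Luciana ($405,579): Disability Support Credit: 21% of the $52,279 excess over $353,300 is $10,978.59 ≥ base, so the credit is $0.
Difference: |$1,287 − $0| = $1,287.

$1,287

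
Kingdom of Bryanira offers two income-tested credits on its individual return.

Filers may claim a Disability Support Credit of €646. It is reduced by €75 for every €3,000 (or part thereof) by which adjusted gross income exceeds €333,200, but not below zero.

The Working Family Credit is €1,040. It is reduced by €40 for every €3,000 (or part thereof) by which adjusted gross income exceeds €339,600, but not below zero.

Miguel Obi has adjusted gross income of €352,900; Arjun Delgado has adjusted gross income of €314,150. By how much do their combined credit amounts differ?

€725

Miguel (€352,900): Disability Support Credit: income exceeds €333,200 by €19,700, which is 7 full-or-partial €3,000 increments; reduction = 7 × €75 = €525, leaving €121. Working Family Credit: income exceeds €339,600 by €13,300, which is 5 full-or-partial €3,000 increments; reduction = 5 × €40 = €200, leaving €840. total €121 + €840 = €961
Arjun (€314,150): Disability Support Credit: €314,150 is at or below the €333,200 threshold, so the full €646 applies. Working Family Credit: €314,150 is at or below the €339,600 threshold, so the full €1,040 applies. total €646 + €1,040 = €1,686
Difference: |€961 − €1,686| = €725.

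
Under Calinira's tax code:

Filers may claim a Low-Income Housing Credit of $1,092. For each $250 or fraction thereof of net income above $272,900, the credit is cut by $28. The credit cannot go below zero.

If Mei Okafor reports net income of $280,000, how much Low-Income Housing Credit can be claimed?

Low-Income Housing Credit: income exceeds $272,900 by $7,100, which is 29 full-or-partial $250 increments; reduction = 29 × $28 = $812, leaving $280.

$280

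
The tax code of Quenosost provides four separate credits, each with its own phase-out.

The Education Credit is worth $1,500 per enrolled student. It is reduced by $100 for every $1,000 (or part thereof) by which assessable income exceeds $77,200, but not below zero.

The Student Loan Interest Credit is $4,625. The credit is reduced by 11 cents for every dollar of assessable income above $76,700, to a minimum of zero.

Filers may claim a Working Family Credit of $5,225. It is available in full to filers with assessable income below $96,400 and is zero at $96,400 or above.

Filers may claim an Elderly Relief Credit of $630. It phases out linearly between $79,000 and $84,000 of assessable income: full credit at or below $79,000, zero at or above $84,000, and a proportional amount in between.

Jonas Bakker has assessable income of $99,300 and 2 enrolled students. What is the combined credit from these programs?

$2,839

Education Credit: base = 2 × $1,500 = $3,000. income exceeds $77,200 by $22,100, which is 23 full-or-partial $1,000 increments; reduction = 23 × $100 = $2,300, leaving $700.
Student Loan Interest Credit: 11% of the $22,600 excess over $76,700 is $2,486; credit = $4,625 − $2,486 = $2,139.
Working Family Credit: $99,300 meets or exceeds the $96,400 cutoff, so the credit is $0.
Elderly Relief Credit: $99,300 is at or above $84,000, so the credit is $0.
Total: $700 + $2,139 + $0 + $0 = $2,839.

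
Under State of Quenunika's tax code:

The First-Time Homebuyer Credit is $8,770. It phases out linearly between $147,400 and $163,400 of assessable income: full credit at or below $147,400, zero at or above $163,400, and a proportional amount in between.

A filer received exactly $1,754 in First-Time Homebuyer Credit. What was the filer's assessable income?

$1,754 is 1,754/8,770 of the full $8,770, so 7,016/8,770 of the $16,000 range has been used: income = $147,400 + $16,000 × 7,016/8,770 = $160,200.

$160,200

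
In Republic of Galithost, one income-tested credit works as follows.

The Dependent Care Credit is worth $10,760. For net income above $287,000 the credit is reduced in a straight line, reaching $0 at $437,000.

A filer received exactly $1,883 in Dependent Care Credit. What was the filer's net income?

$410,750

$1,883 is 1,883/10,760 of the full $10,760, so 8,877/10,760 of the $150,000 range has been used: income = $287,000 + $150,000 × 8,877/10,760 = $410,750.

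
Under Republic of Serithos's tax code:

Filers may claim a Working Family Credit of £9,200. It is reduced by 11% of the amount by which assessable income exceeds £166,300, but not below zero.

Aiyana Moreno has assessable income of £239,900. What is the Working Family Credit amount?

£1,104

Working Family Credit: 11% of the £73,600 excess over £166,300 is £8,096; credit = £9,200 − £8,096 = £1,104.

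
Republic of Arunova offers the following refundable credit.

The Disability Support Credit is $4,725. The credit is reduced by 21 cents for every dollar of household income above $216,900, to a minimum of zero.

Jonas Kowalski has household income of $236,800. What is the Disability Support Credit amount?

$546

Disability Support Credit: 21% of the $19,900 excess over $216,900 is $4,179; credit = $4,725 − $4,179 = $546.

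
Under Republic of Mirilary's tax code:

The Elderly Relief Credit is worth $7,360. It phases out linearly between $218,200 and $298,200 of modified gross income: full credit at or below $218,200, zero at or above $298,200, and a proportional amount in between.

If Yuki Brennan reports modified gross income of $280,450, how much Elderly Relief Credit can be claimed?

$1,633

Elderly Relief Credit: $280,450 is $62,250 into a $80,000 phase-out range, leaving 17,750/80,000 of the credit: $7,360 × 17,750/80,000 = $1,633.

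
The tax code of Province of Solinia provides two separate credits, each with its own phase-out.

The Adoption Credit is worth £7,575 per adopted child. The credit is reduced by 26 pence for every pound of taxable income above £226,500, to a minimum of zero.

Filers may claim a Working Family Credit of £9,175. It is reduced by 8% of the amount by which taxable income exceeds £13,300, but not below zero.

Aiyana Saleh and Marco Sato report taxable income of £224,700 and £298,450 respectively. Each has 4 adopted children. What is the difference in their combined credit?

£18,707

Aiyana (£224,700): Adoption Credit: base = 4 × £7,575 = £30,300. £224,700 is at or below the £226,500 threshold, so the full £30,300 applies. Working Family Credit: 8% of the £211,400 excess over £13,300 is £16,912 ≥ base, so the credit is £0. total £30,300 + £0 = £30,300
Marco (£298,450): Adoption Credit: base = 4 × £7,575 = £30,300. 26% of the £71,950 excess over £226,500 is £18,707; credit = £30,300 − £18,707 = £11,593. Working Family Credit: 8% of the £285,150 excess over £13,300 is £22,812 ≥ base, so the credit is £0. total £11,593 + £0 = £11,593
Difference: |£30,300 − £11,593| = £18,707.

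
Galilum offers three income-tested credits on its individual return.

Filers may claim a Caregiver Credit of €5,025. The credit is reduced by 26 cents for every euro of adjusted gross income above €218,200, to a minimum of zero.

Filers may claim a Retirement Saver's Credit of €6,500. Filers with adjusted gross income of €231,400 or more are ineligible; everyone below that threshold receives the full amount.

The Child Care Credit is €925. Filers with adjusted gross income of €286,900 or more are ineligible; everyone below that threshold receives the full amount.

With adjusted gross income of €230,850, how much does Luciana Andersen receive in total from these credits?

Caregiver Credit: 26% of the €12,650 excess over €218,200 is €3,289; credit = €5,025 − €3,289 = €1,736.
Retirement Saver's Credit: €230,850 is below the €231,400 cutoff, so the full €6,500 applies.
Child Care Credit: €230,850 is below the €286,900 cutoff, so the full €925 applies.
Total: €1,736 + €6,500 + €925 = €9,161.

€9,161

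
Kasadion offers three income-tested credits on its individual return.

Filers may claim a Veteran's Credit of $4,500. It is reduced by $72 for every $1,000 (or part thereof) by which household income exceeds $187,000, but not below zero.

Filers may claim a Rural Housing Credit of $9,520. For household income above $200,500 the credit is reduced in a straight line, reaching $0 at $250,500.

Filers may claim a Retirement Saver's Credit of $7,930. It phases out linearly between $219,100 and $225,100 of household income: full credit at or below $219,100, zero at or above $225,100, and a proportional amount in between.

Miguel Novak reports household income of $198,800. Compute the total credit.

$21,086

Veteran's Credit: income exceeds $187,000 by $11,800, which is 12 full-or-partial $1,000 increments; reduction = 12 × $72 = $864, leaving $3,636.
Rural Housing Credit: $198,800 is at or below the $200,500 threshold, so the full $9,520 applies.
Retirement Saver's Credit: $198,800 is at or below the $219,100 threshold, so the full $7,930 applies.
Total: $3,636 + $9,520 + $7,930 = $21,086.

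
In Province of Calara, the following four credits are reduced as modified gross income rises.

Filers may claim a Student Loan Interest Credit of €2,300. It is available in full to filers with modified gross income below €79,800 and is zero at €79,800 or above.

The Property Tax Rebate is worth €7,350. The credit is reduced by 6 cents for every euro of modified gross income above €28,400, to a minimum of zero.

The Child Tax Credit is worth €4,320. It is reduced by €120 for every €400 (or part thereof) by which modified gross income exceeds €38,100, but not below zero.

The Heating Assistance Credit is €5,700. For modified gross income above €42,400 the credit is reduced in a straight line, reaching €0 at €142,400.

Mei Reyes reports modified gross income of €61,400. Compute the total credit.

€12,287

Student Loan Interest Credit: €61,400 is below the €79,800 cutoff, so the full €2,300 applies.
Property Tax Rebate: 6% of the €33,000 excess over €28,400 is €1,980; credit = €7,350 − €1,980 = €5,370.
Child Tax Credit: income exceeds €38,100 by €23,300 → 59 increments × €120 = €7,080 ≥ base, so the credit is €0.
Heating Assistance Credit: €61,400 is €19,000 into a €100,000 phase-out range, leaving 81,000/100,000 of the credit: €5,700 × 81,000/100,000 = €4,617.
Total: €2,300 + €5,370 + €0 + €4,617 = €12,287.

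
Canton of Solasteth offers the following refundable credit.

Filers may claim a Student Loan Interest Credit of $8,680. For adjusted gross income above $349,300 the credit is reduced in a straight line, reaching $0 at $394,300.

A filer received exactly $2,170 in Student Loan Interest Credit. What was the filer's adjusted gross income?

$2,170 is 2,170/8,680 of the full $8,680, so 6,510/8,680 of the $45,000 range has been used: income = $349,300 + $45,000 × 6,510/8,680 = $383,050.

$383,050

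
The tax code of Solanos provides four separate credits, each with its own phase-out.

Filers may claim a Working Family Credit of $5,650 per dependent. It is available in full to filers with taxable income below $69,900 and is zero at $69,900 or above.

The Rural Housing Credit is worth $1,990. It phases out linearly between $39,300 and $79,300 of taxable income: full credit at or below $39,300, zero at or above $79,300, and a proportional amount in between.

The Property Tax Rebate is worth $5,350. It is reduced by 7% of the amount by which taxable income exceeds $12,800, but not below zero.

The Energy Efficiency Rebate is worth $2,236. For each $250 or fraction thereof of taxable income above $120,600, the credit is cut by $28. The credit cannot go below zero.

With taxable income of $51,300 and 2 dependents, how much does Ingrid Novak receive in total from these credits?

$17,584

Working Family Credit: base = 2 × $5,650 = $11,300. $51,300 is below the $69,900 cutoff, so the full $11,300 applies.
Rural Housing Credit: $51,300 is $12,000 into a $40,000 phase-out range, leaving 28,000/40,000 of the credit: $1,990 × 28,000/40,000 = $1,393.
Property Tax Rebate: 7% of the $38,500 excess over $12,800 is $2,695; credit = $5,350 − $2,695 = $2,655.
Energy Efficiency Rebate: $51,300 is at or below the $120,600 threshold, so the full $2,236 applies.
Total: $11,300 + $1,393 + $2,655 + $2,236 = $17,584.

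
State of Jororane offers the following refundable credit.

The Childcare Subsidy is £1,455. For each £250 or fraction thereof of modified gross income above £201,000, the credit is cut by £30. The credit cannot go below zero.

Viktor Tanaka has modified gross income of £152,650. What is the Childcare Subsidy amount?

Childcare Subsidy: £152,650 is at or below the £201,000 threshold, so the full £1,455 applies.

£1,455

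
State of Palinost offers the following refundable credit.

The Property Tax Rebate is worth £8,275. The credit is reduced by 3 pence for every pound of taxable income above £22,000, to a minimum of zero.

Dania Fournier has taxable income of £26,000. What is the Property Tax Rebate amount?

£8,155

Property Tax Rebate: 3% of the £4,000 excess over £22,000 is £120; credit = £8,275 − £120 = £8,155.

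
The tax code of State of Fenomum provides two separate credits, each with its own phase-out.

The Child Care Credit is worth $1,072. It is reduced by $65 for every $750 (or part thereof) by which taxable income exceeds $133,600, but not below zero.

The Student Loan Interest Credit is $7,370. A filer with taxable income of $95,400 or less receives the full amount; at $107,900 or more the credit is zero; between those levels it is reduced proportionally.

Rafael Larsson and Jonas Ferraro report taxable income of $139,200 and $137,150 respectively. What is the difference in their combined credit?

$195

Rafael ($139,200): Child Care Credit: income exceeds $133,600 by $5,600, which is 8 full-or-partial $750 increments; reduction = 8 × $65 = $520, leaving $552. Student Loan Interest Credit: $139,200 is at or above $107,900, so the credit is $0. total $552 + $0 = $552
Jonas ($137,150): Child Care Credit: income exceeds $133,600 by $3,550, which is 5 full-or-partial $750 increments; reduction = 5 × $65 = $325, leaving $747. Student Loan Interest Credit: $137,150 is at or above $107,900, so the credit is $0. total $747 + $0 = $747
Difference: |$552 − $747| = $195.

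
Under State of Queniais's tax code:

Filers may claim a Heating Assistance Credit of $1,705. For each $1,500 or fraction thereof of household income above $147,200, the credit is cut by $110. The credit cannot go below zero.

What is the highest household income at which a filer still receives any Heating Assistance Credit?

$169,700

After 15 increments the reduction is 15 × $110 = $1,650, leaving $55; one more increment wipes it out. Increment 15 ends at excess 15 × $1,500 = $22,500, so the highest qualifying income is $147,200 + $22,500 = $169,700.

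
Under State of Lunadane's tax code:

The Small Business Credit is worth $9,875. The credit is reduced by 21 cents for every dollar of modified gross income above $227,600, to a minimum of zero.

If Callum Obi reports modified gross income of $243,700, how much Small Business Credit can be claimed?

Small Business Credit: 21% of the $16,100 excess over $227,600 is $3,381; credit = $9,875 − $3,381 = $6,494.

$6,494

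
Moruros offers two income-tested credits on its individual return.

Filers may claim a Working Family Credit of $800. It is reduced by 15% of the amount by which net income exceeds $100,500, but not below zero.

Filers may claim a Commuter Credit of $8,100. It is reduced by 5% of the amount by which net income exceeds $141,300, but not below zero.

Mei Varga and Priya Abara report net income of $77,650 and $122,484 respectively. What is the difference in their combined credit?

$800

Mei ($77,650): Working Family Credit: $77,650 is at or below the $100,500 threshold, so the full $800 applies. Commuter Credit: $77,650 is at or below the $141,300 threshold, so the full $8,100 applies. total $800 + $8,100 = $8,900
Priya ($122,484): Working Family Credit: 15% of the $21,984 excess over $100,500 is $3,297.60 ≥ base, so the credit is $0. Commuter Credit: $122,484 is at or below the $141,300 threshold, so the full $8,100 applies. total $0 + $8,100 = $8,100
Difference: |$8,900 − $8,100| = $800.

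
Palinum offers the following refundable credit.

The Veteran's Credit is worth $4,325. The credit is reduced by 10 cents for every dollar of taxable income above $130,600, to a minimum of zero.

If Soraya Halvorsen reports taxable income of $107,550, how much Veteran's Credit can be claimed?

$4,325

Veteran's Credit: $107,550 is at or below the $130,600 threshold, so the full $4,325 applies.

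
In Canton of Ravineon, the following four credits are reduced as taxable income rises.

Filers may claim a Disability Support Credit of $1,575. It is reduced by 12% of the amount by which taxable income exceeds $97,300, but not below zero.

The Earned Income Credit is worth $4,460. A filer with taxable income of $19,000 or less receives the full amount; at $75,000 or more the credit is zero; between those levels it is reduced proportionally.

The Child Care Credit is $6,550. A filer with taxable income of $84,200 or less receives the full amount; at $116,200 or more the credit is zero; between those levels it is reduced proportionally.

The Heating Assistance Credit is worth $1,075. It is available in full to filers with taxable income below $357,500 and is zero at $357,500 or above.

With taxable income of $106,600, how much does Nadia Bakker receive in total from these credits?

$3,499

Disability Support Credit: 12% of the $9,300 excess over $97,300 is $1,116; credit = $1,575 − $1,116 = $459.
Earned Income Credit: $106,600 is at or above $75,000, so the credit is $0.
Child Care Credit: $106,600 is $22,400 into a $32,000 phase-out range, leaving 9,600/32,000 of the credit: $6,550 × 9,600/32,000 = $1,965.
Heating Assistance Credit: $106,600 is below the $357,500 cutoff, so the full $1,075 applies.
Total: $459 + $0 + $1,965 + $1,075 = $3,499.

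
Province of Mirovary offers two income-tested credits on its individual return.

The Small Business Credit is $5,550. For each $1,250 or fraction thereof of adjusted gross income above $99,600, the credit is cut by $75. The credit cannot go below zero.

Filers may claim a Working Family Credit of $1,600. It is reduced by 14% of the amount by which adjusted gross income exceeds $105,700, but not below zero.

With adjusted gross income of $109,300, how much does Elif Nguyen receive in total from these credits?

$6,046

Small Business Credit: income exceeds $99,600 by $9,700, which is 8 full-or-partial $1,250 increments; reduction = 8 × $75 = $600, leaving $4,950.
Working Family Credit: 14% of the $3,600 excess over $105,700 is $504; credit = $1,600 − $504 = $1,096.
Total: $4,950 + $1,096 = $6,046.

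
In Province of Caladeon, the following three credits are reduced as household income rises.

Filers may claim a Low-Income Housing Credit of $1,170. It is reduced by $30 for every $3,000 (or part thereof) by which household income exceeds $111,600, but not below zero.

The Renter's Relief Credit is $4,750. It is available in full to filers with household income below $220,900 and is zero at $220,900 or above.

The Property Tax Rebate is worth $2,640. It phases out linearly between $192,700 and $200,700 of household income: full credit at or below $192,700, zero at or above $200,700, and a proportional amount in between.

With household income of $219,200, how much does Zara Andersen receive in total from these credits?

$4,840

Low-Income Housing Credit: income exceeds $111,600 by $107,600, which is 36 full-or-partial $3,000 increments; reduction = 36 × $30 = $1,080, leaving $90.
Renter's Relief Credit: $219,200 is below the $220,900 cutoff, so the full $4,750 applies.
Property Tax Rebate: $219,200 is at or above $200,700, so the credit is $0.
Total: $90 + $4,750 + $0 = $4,840.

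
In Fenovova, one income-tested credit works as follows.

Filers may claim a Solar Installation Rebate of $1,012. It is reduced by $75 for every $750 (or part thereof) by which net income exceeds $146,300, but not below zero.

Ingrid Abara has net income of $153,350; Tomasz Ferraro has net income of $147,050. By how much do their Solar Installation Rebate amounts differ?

Ingrid ($153,350): Solar Installation Rebate: income exceeds $146,300 by $7,050, which is 10 full-or-partial $750 increments; reduction = 10 × $75 = $750, leaving $262.
Tomasz ($147,050): Solar Installation Rebate: income exceeds $146,300 by $750, which is 1 full-or-partial $750 increment; reduction = 1 × $75 = $75, leaving $937.
Difference: |$262 − $937| = $675.

$675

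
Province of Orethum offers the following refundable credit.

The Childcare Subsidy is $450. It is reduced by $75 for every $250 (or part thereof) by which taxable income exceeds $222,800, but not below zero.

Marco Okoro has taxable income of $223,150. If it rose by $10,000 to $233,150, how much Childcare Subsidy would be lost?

At $223,150 — income exceeds $222,800 by $350, which is 2 full-or-partial $250 increments; reduction = 2 × $75 = $150, leaving $300.
At $233,150 — income exceeds $222,800 by $10,350 → 42 increments × $75 = $3,150 ≥ base, so the credit is $0.
Lost: $300 − $0 = $300.

$300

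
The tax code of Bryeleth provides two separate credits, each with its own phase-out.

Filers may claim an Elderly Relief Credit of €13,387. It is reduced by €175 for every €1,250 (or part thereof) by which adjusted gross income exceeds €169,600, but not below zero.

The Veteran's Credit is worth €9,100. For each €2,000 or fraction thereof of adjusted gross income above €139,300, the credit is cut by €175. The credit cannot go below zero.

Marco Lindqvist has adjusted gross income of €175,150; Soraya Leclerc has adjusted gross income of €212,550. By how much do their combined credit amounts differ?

€8,575

Marco (€175,150): Elderly Relief Credit: income exceeds €169,600 by €5,550, which is 5 full-or-partial €1,250 increments; reduction = 5 × €175 = €875, leaving €12,512. Veteran's Credit: income exceeds €139,300 by €35,850, which is 18 full-or-partial €2,000 increments; reduction = 18 × €175 = €3,150, leaving €5,950. total €12,512 + €5,950 = €18,462
Soraya (€212,550): Elderly Relief Credit: income exceeds €169,600 by €42,950, which is 35 full-or-partial €1,250 increments; reduction = 35 × €175 = €6,125, leaving €7,262. Veteran's Credit: income exceeds €139,300 by €73,250, which is 37 full-or-partial €2,000 increments; reduction = 37 × €175 = €6,475, leaving €2,625. total €7,262 + €2,625 = €9,887
Difference: |€18,462 − €9,887| = €8,575.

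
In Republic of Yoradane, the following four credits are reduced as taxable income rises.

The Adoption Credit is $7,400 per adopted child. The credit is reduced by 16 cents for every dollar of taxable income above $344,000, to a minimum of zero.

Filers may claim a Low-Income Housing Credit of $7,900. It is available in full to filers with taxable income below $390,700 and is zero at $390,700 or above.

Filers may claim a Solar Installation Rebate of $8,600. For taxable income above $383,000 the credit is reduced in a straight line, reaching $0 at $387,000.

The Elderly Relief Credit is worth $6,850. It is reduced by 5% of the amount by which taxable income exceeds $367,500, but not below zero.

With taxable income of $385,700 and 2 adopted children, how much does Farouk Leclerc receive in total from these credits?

Adoption Credit: base = 2 × $7,400 = $14,800. 16% of the $41,700 excess over $344,000 is $6,672; credit = $14,800 − $6,672 = $8,128.
Low-Income Housing Credit: $385,700 is below the $390,700 cutoff, so the full $7,900 applies.
Solar Installation Rebate: $385,700 is $2,700 into a $4,000 phase-out range, leaving 1,300/4,000 of the credit: $8,600 × 1,300/4,000 = $2,795.
Elderly Relief Credit: 5% of the $18,200 excess over $367,500 is $910; credit = $6,850 − $910 = $5,940.
Total: $8,128 + $7,900 + $2,795 + $5,940 = $24,763.

$24,763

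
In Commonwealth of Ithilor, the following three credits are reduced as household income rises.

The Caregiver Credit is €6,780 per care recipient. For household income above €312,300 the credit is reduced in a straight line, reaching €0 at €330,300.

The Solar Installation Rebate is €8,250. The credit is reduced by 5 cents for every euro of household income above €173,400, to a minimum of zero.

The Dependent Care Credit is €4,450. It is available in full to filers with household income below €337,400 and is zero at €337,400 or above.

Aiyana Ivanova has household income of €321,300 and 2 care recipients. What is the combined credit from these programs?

€12,085

Caregiver Credit: base = 2 × €6,780 = €13,560. €321,300 is €9,000 into a €18,000 phase-out range, leaving 9,000/18,000 of the credit: €13,560 × 9,000/18,000 = €6,780.
Solar Installation Rebate: 5% of the €147,900 excess over €173,400 is €7,395; credit = €8,250 − €7,395 = €855.
Dependent Care Credit: €321,300 is below the €337,400 cutoff, so the full €4,450 applies.
Total: €6,780 + €855 + €4,450 = €12,085.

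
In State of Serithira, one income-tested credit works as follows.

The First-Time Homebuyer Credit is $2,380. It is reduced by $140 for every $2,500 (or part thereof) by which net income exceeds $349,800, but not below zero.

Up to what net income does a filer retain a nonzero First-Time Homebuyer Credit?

$389,800

After 16 increments the reduction is 16 × $140 = $2,240, leaving $140; one more increment wipes it out. Increment 16 ends at excess 16 × $2,500 = $40,000, so the highest qualifying income is $349,800 + $40,000 = $389,800.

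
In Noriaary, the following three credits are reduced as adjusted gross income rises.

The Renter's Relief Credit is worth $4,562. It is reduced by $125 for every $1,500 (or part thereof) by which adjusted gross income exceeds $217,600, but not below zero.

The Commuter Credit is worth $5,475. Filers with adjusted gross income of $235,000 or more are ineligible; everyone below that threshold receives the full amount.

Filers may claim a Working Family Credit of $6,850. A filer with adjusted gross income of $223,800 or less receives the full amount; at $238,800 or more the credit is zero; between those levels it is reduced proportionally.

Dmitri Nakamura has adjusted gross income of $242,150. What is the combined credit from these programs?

$2,437

Renter's Relief Credit: income exceeds $217,600 by $24,550, which is 17 full-or-partial $1,500 increments; reduction = 17 × $125 = $2,125, leaving $2,437.
Commuter Credit: $242,150 meets or exceeds the $235,000 cutoff, so the credit is $0.
Working Family Credit: $242,150 is at or above $238,800, so the credit is $0.
Total: $2,437 + $0 + $0 = $2,437.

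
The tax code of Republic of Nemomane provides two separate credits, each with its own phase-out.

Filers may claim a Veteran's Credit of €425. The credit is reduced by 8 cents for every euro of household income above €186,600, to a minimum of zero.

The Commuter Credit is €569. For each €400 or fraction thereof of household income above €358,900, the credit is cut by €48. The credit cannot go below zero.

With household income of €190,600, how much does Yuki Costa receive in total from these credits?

Veteran's Credit: 8% of the €4,000 excess over €186,600 is €320; credit = €425 − €320 = €105.
Commuter Credit: €190,600 is at or below the €358,900 threshold, so the full €569 applies.
Total: €105 + €569 = €674.

€674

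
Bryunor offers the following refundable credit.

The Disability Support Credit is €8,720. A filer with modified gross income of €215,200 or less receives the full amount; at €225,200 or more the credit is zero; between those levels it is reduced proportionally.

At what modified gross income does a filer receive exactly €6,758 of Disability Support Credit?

€6,758 is 6,758/8,720 of the full €8,720, so 1,962/8,720 of the €10,000 range has been used: income = €215,200 + €10,000 × 1,962/8,720 = €217,450.

€217,450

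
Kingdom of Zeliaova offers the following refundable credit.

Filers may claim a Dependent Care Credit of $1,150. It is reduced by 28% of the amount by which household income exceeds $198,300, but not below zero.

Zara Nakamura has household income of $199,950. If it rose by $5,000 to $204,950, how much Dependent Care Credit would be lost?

$688

At $199,950 — 28% of the $1,650 excess over $198,300 is $462; credit = $1,150 − $462 = $688.
At $204,950 — 28% of the $6,650 excess over $198,300 is $1,862 ≥ base, so the credit is $0.
Lost: $688 − $0 = $688.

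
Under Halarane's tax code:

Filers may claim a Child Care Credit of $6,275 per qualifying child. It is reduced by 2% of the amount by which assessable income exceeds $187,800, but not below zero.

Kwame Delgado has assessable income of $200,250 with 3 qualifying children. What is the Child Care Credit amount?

$18,576

Child Care Credit: base = 3 × $6,275 = $18,825. 2% of the $12,450 excess over $187,800 is $249; credit = $18,825 − $249 = $18,576.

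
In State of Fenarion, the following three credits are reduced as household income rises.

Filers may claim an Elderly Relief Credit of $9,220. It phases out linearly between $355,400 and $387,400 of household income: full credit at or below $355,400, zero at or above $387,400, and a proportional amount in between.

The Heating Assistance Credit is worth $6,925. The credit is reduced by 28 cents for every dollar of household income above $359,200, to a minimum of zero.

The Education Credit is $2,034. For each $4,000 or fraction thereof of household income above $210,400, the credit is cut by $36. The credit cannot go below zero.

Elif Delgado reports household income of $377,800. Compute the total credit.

Elderly Relief Credit: $377,800 is $22,400 into a $32,000 phase-out range, leaving 9,600/32,000 of the credit: $9,220 × 9,600/32,000 = $2,766.
Heating Assistance Credit: 28% of the $18,600 excess over $359,200 is $5,208; credit = $6,925 − $5,208 = $1,717.
Education Credit: income exceeds $210,400 by $167,400, which is 42 full-or-partial $4,000 increments; reduction = 42 × $36 = $1,512, leaving $522.
Total: $2,766 + $1,717 + $522 = $5,005.

$5,005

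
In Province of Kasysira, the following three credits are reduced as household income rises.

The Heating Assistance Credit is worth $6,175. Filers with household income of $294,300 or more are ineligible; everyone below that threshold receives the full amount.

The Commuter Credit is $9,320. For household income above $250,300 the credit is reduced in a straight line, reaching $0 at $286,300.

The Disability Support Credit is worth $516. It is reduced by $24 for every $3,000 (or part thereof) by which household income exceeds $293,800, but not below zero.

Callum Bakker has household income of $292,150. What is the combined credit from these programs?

Heating Assistance Credit: $292,150 is below the $294,300 cutoff, so the full $6,175 applies.
Commuter Credit: $292,150 is at or above $286,300, so the credit is $0.
Disability Support Credit: $292,150 is at or below the $293,800 threshold, so the full $516 applies.
Total: $6,175 + $0 + $516 = $6,691.

$6,691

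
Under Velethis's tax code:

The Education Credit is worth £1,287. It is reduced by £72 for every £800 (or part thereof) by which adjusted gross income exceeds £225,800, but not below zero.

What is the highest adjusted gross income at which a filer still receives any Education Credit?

After 17 increments the reduction is 17 × £72 = £1,224, leaving £63; one more increment wipes it out. Increment 17 ends at excess 17 × £800 = £13,600, so the highest qualifying income is £225,800 + £13,600 = £239,400.

£239,400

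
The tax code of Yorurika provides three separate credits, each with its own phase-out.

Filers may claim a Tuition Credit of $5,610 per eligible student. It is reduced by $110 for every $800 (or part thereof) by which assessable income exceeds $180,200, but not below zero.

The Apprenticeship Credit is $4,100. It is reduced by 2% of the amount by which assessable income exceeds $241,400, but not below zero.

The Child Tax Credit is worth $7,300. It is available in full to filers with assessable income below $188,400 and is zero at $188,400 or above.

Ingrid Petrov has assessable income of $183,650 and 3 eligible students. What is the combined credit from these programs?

Tuition Credit: base = 3 × $5,610 = $16,830. income exceeds $180,200 by $3,450, which is 5 full-or-partial $800 increments; reduction = 5 × $110 = $550, leaving $16,280.
Apprenticeship Credit: $183,650 is at or below the $241,400 threshold, so the full $4,100 applies.
Child Tax Credit: $183,650 is below the $188,400 cutoff, so the full $7,300 applies.
Total: $16,280 + $4,100 + $7,300 = $27,680.

$27,680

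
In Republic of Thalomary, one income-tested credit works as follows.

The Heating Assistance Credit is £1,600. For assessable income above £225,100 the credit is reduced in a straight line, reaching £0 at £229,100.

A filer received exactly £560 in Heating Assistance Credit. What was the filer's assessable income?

£560 is 560/1,600 of the full £1,600, so 1,040/1,600 of the £4,000 range has been used: income = £225,100 + £4,000 × 1,040/1,600 = £227,700.

£227,700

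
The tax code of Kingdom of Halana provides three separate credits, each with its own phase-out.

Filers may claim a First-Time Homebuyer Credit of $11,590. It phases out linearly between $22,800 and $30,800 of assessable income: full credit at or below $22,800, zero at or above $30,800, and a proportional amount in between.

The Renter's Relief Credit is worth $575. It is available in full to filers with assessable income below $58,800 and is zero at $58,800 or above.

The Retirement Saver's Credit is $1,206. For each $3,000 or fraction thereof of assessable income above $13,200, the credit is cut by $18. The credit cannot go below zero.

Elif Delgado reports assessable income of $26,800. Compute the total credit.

$7,486

First-Time Homebuyer Credit: $26,800 is $4,000 into a $8,000 phase-out range, leaving 4,000/8,000 of the credit: $11,590 × 4,000/8,000 = $5,795.
Renter's Relief Credit: $26,800 is below the $58,800 cutoff, so the full $575 applies.
Retirement Saver's Credit: income exceeds $13,200 by $13,600, which is 5 full-or-partial $3,000 increments; reduction = 5 × $18 = $90, leaving $1,116.
Total: $5,795 + $575 + $1,116 = $7,486.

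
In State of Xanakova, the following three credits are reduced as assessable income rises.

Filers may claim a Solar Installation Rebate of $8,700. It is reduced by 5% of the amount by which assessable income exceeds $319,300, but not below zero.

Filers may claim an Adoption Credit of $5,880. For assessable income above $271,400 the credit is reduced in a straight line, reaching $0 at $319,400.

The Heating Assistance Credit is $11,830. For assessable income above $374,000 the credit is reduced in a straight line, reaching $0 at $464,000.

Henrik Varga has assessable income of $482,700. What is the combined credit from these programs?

$530

Solar Installation Rebate: 5% of the $163,400 excess over $319,300 is $8,170; credit = $8,700 − $8,170 = $530.
Adoption Credit: $482,700 is at or above $319,400, so the credit is $0.
Heating Assistance Credit: $482,700 is at or above $464,000, so the credit is $0.
Total: $530 + $0 + $0 = $530.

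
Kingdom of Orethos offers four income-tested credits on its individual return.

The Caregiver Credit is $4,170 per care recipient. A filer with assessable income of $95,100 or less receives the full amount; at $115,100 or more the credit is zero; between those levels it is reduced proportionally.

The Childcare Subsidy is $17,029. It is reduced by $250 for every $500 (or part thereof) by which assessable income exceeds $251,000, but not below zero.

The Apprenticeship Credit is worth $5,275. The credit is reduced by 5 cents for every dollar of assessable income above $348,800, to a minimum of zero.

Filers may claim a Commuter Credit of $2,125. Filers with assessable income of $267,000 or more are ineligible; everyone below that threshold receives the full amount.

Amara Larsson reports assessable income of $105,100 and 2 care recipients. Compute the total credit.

$28,599

Caregiver Credit: base = 2 × $4,170 = $8,340. $105,100 is $10,000 into a $20,000 phase-out range, leaving 10,000/20,000 of the credit: $8,340 × 10,000/20,000 = $4,170.
Childcare Subsidy: $105,100 is at or below the $251,000 threshold, so the full $17,029 applies.
Apprenticeship Credit: $105,100 is at or below the $348,800 threshold, so the full $5,275 applies.
Commuter Credit: $105,100 is below the $267,000 cutoff, so the full $2,125 applies.
Total: $4,170 + $17,029 + $5,275 + $2,125 = $28,599.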